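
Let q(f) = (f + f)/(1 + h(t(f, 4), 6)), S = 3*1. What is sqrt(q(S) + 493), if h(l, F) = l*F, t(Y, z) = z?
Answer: sqrt(12331)/5 ≈ 22.209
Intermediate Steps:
S = 3
h(l, F) = F*l
q(f) = 2*f/25 (q(f) = (f + f)/(1 + 6*4) = (2*f)/(1 + 24) = (2*f)/25 = (2*f)*(1/25) = 2*f/25)
sqrt(q(S) + 493) = sqrt((2/25)*3 + 493) = sqrt(6/25 + 493) = sqrt(12331/25) = sqrt(12331)/5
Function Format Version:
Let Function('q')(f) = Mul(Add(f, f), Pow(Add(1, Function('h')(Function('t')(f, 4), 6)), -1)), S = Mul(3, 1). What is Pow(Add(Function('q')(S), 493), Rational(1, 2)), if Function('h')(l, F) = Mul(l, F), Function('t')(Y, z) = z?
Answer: Mul(Rational(1, 5), Pow(12331, Rational(1, 2))) ≈ 22.209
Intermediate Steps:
S = 3
Function('h')(l, F) = Mul(F, l)
Function('q')(f) = Mul(Rational(2, 25), f) (Function('q')(f) = Mul(Add(f, f), Pow(Add(1, Mul(6, 4)), -1)) = Mul(Mul(2, f), Pow(Add(1, 24), -1)) = Mul(Mul(2, f), Pow(25, -1)) = Mul(Mul(2, f), Rational(1, 25)) = Mul(Rational(2, 25), f))
Pow(Add(Function('q')(S), 493), Rational(1, 2)) = Pow(Add(Mul(Rational(2, 25), 3), 493), Rational(1, 2)) = Pow(Add(Rational(6, 25), 493), Rational(1, 2)) = Pow(Rational(12331, 25), Rational(1, 2)) = Mul(Rational(1, 5), Pow(12331, Rational(1, 2)))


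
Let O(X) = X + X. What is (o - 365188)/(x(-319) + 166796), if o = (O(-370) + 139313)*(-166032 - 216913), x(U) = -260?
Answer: -53066202673/166536 ≈ -3.1865e+5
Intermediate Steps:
O(X) = 2*X
o = -53065837485 (o = (2*(-370) + 139313)*(-166032 - 216913) = (-740 + 139313)*(-382945) = 138573*(-382945) = -53065837485)
(o - 365188)/(x(-319) + 166796) = (-53065837485 - 365188)/(-260 + 166796) = -53066202673/166536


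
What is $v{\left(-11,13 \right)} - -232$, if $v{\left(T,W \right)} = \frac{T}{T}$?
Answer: $233$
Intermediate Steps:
$v{\left(T,W \right)} = 1$
$v{\left(-11,13 \right)} - -232 = 1 - -232 = 1 + 232 = 233$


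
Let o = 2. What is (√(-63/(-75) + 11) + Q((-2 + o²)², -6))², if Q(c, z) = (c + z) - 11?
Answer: 4521/25 - 52*√74/5 ≈ 91.376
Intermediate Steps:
Q(c, z) = -11 + c + z
(√(-63/(-75) + 11) + Q((-2 + o²)², -6))² = (√(-63/(-75) + 11) + (-11 + (-2 + 2²)² - 6))² = (√(-63*(-1/75) + 11) + (-11 + (-2 + 4)² - 6))² = (√(21/25 + 11) + (-11 + 2² - 6))² = (√(296/25) + (-11 + 4 - 6))² = (2*√74/5 - 13)² = (-13 + 2*√74/5)²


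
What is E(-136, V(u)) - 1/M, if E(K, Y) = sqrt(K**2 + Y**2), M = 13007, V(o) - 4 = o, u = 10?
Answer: -1/13007 + 2*sqrt(4673) ≈ 136.72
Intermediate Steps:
V(o) = 4 + o
E(-136, V(u)) - 1/M = sqrt((-136)**2 + (4 + 10)**2) - 1/13007 = sqrt(18496 + 14**2) - 1*1/13007 = sqrt(18496 + 196) - 1/13007 = sqrt(18692) - 1/13007 = 2*sqrt(4673) - 1/13007 = -1/13007 + 2*sqrt(4673)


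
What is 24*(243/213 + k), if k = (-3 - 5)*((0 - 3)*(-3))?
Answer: -120744/71 ≈ -1700.6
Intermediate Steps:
k = -72 (k = -(-24)*(-3) = -8*9 = -72)
24*(243/213 + k) = 24*(243/213 - 72) = 24*(243*(1/213) - 72) = 24*(81/71 - 72) = 24*(-5031/71) = -120744/71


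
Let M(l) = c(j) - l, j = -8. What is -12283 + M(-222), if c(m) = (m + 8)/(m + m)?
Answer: -12061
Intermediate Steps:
c(m) = (8 + m)/(2*m) (c(m) = (8 + m)/((2*m)) = (8 + m)*(1/(2*m)) = (8 + m)/(2*m))
M(l) = -l (M(l) = (½)*(8 - 8)/(-8) - l = (½)*(-⅛)*0 - l = 0 - l = -l)
-12283 + M(-222) = -12283 - 1*(-222) = -12283 + 222 = -12061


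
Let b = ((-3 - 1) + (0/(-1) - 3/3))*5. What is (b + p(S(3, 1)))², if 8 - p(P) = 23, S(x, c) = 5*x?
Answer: 1600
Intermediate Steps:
p(P) = -15 (p(P) = 8 - 1*23 = 8 - 23 = -15)
b = -25 (b = (-4 + (0*(-1) - 3*⅓))*5 = (-4 + (0 - 1))*5 = (-4 - 1)*5 = -5*5 = -25)
(b + p(S(3, 1)))² = (-25 - 15)² = (-40)² = 1600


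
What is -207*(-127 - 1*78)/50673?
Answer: 14145/16891 ≈ 0.83743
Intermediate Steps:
-207*(-127 - 1*78)/50673 = -207*(-127 - 78)*(1/50673) = -207*(-205)*(1/50673) = 42435*(1/50673) = 14145/16891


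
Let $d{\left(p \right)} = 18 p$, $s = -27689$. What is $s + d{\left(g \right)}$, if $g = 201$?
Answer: $-24071$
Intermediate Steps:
$s + d{\left(g \right)} = -27689 + 18 \cdot 201 = -27689 + 3618 = -24071$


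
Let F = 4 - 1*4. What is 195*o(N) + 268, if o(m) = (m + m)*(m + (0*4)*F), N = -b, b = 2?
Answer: 1828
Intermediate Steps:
F = 0 (F = 4 - 4 = 0)
N = -2 (N = -1*2 = -2)
o(m) = 2*m² (o(m) = (m + m)*(m + (0*4)*0) = (2*m)*(m + 0*0) = (2*m)*(m + 0) = (2*m)*m = 2*m²)
195*o(N) + 268 = 195*(2*(-2)²) + 268 = 195*(2*4) + 268 = 195*8 + 268 = 1560 + 268 = 1828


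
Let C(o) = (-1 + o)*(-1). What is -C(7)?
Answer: 6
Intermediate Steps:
C(o) = 1 - o
-C(7) = -(1 - 1*7) = -(1 - 7) = -1*(-6) = 6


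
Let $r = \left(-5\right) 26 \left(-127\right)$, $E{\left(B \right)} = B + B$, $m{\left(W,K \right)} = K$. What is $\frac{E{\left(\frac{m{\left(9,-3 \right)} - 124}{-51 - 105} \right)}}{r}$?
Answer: $\frac{1}{10140} \approx 9.8619 \cdot 10^{-5}$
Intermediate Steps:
$E{\left(B \right)} = 2 B$
$r = 16510$ ($r = \left(-130\right) \left(-127\right) = 16510$)
$\frac{E{\left(\frac{m{\left(9,-3 \right)} - 124}{-51 - 105} \right)}}{r} = \frac{2 \frac{-3 - 124}{-51 - 105}}{16510} = 2 \left(- \frac{127}{-156}\right) \frac{1}{16510} = 2 \left(\left(-127\right) \left(- \frac{1}{156}\right)\right) \frac{1}{16510} = 2 \cdot \frac{127}{156} \cdot \frac{1}{16510} = \frac{127}{78} \cdot \frac{1}{16510} = \frac{1}{10140}$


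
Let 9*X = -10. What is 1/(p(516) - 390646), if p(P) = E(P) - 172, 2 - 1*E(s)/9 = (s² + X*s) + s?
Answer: -1/2786588 ≈ -3.5886e-7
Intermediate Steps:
X = -10/9 (X = (⅑)*(-10) = -10/9 ≈ -1.1111)
E(s) = 18 + s - 9*s² (E(s) = 18 - 9*((s² - 10*s/9) + s) = 18 - 9*(s² - s/9) = 18 + (s - 9*s²) = 18 + s - 9*s²)
p(P) = -154 + P - 9*P² (p(P) = (18 + P - 9*P²) - 172 = -154 + P - 9*P²)
1/(p(516) - 390646) = 1/((-154 + 516 - 9*516²) - 390646) = 1/((-154 + 516 - 9*266256) - 390646) = 1/((-154 + 516 - 2396304) - 390646) = 1/(-2395942 - 390646) = 1/(-2786588) = -1/2786588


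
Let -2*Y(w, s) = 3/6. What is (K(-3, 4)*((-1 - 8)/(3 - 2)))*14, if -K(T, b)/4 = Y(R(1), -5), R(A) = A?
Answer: -126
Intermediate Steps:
Y(w, s) = -1/4 (Y(w, s) = -3/(2*6) = -1/2*1/2 = -1/4)
K(T, b) = 1 (K(T, b) = -4*(-1/4) = 1)
(K(-3, 4)*((-1 - 8)/(3 - 2)))*14 = (1*((-1 - 8)/(3 - 2)))*14 = (1*(-9/1))*14 = (1*(-9*1))*14 = (1*(-9))*14 = -9*14 = -126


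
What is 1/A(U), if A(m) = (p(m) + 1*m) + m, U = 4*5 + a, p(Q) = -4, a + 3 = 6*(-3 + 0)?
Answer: -⅙ ≈ -0.16667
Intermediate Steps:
a = -21 (a = -3 + 6*(-3 + 0) = -3 + 6*(-3) = -3 - 18 = -21)
U = -1 (U = 4*5 - 21 = 20 - 21 = -1)
A(m) = -4 + 2*m (A(m) = (-4 + 1*m) + m = (-4 + m) + m = -4 + 2*m)
1/A(U) = 1/(-4 + 2*(-1)) = 1/(-4 - 2) = 1/(-6) = -⅙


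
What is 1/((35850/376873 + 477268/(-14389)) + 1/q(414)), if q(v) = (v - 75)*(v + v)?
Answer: -1522143762473124/50343108900595691 ≈ -0.030235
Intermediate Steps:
q(v) = 2*v*(-75 + v) (q(v) = (-75 + v)*(2*v) = 2*v*(-75 + v))
1/((35850/376873 + 477268/(-14389)) + 1/q(414)) = 1/((35850/376873 + 477268/(-14389)) + 1/(2*414*(-75 + 414))) = 1/((35850*(1/376873) + 477268*(-1/14389)) + 1/(2*414*339)) = 1/((35850/376873 - 477268/14389) + 1/280692) = 1/(-179353577314/5422825597 + 1/280692) = 1/(-50343108900595691/1522143762473124) = -1522143762473124/50343108900595691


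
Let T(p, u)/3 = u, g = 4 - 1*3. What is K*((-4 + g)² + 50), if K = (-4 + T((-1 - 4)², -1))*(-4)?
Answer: 1652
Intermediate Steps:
g = 1 (g = 4 - 3 = 1)
T(p, u) = 3*u
K = 28 (K = (-4 + 3*(-1))*(-4) = (-4 - 3)*(-4) = -7*(-4) = 28)
K*((-4 + g)² + 50) = 28*((-4 + 1)² + 50) = 28*((-3)² + 50) = 28*(9 + 50) = 28*59 = 1652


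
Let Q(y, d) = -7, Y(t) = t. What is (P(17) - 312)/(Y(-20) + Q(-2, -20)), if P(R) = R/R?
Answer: 311/27 ≈ 11.519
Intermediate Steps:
P(R) = 1
(P(17) - 312)/(Y(-20) + Q(-2, -20)) = (1 - 312)/(-20 - 7) = -311/(-27) = -311*(-1/27) = 311/27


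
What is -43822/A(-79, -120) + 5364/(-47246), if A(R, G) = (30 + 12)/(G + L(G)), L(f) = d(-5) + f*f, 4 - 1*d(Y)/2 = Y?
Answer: -2466898552372/165361 ≈ -1.4918e+7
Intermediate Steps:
d(Y) = 8 - 2*Y
L(f) = 18 + f² (L(f) = (8 - 2*(-5)) + f*f = (8 + 10) + f² = 18 + f²)
A(R, G) = 42/(18 + G + G²) (A(R, G) = (30 + 12)/(G + (18 + G²)) = 42/(18 + G + G²))
-43822/A(-79, -120) + 5364/(-47246) = -43822/(42/(18 - 120 + (-120)²)) + 5364/(-47246) = -43822/(42/(18 - 120 + 14400)) + 5364*(-1/47246) = -43822/(42/14298) - 2682/23623 = -43822/(42*(1/14298)) - 2682/23623 = -43822/7/2383 - 2682/23623 = -43822*2383/7 - 2682/23623 = -104427826/7 - 2682/23623 = -2466898552372/165361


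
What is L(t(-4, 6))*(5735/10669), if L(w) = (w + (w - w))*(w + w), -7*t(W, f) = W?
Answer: 183520/522781 ≈ 0.35105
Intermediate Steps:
t(W, f) = -W/7
L(w) = 2*w² (L(w) = (w + 0)*(2*w) = w*(2*w) = 2*w²)
L(t(-4, 6))*(5735/10669) = (2*(-⅐*(-4))²)*(5735/10669) = (2*(4/7)²)*(5735*(1/10669)) = (2*(16/49))*(5735/10669) = (32/49)*(5735/10669) = 183520/522781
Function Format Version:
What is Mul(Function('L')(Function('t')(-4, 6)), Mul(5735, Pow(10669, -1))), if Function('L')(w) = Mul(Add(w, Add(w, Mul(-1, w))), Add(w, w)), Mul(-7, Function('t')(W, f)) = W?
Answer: Rational(183520, 522781) ≈ 0.35105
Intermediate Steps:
Function('t')(W, f) = Mul(Rational(-1, 7), W)
Function('L')(w) = Mul(2, Pow(w, 2)) (Function('L')(w) = Mul(Add(w, 0), Mul(2, w)) = Mul(w, Mul(2, w)) = Mul(2, Pow(w, 2)))
Mul(Function('L')(Function('t')(-4, 6)), Mul(5735, Pow(10669, -1))) = Mul(Mul(2, Pow(Mul(Rational(-1, 7), -4), 2)), Mul(5735, Pow(10669, -1))) = Mul(Mul(2, Pow(Rational(4, 7), 2)), Mul(5735, Rational(1, 10669))) = Mul(Mul(2, Rational(16, 49)), Rational(5735, 10669)) = Mul(Rational(32, 49), Rational(5735, 10669)) = Rational(183520, 522781)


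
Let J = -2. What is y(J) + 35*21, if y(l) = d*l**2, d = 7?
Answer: 763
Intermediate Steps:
y(l) = 7*l**2
y(J) + 35*21 = 7*(-2)**2 + 35*21 = 7*4 + 735 = 28 + 735 = 763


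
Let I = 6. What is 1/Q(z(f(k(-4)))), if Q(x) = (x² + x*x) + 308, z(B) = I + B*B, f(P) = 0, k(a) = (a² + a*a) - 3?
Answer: 1/380 ≈ 0.0026316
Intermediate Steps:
k(a) = -3 + 2*a² (k(a) = (a² + a²) - 3 = 2*a² - 3 = -3 + 2*a²)
z(B) = 6 + B² (z(B) = 6 + B*B = 6 + B²)
Q(x) = 308 + 2*x² (Q(x) = (x² + x²) + 308 = 2*x² + 308 = 308 + 2*x²)
1/Q(z(f(k(-4)))) = 1/(308 + 2*(6 + 0²)²) = 1/(308 + 2*(6 + 0)²) = 1/(308 + 2*6²) = 1/(308 + 2*36) = 1/(308 + 72) = 1/380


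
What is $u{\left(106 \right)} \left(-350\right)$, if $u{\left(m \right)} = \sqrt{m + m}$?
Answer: $- 700 \sqrt{53} \approx -5096.1$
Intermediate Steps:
$u{\left(m \right)} = \sqrt{2} \sqrt{m}$ ($u{\left(m \right)} = \sqrt{2 m} = \sqrt{2} \sqrt{m}$)
$u{\left(106 \right)} \left(-350\right) = \sqrt{2} \sqrt{106} \left(-350\right) = 2 \sqrt{53} \left(-350\right) = - 700 \sqrt{53}$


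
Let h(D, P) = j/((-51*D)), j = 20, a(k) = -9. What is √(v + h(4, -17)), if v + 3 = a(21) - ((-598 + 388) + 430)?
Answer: I*√603687/51 ≈ 15.235*I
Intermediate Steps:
h(D, P) = -20/(51*D) (h(D, P) = 20/((-51*D)) = 20*(-1/(51*D)) = -20/(51*D))
v = -232 (v = -3 + (-9 - ((-598 + 388) + 430)) = -3 + (-9 - (-210 + 430)) = -3 + (-9 - 1*220) = -3 + (-9 - 220) = -3 - 229 = -232)
√(v + h(4, -17)) = √(-232 - 20/51/4) = √(-232 - 20/51*¼) = √(-232 - 5/51) = √(-11837/51) = I*√603687/51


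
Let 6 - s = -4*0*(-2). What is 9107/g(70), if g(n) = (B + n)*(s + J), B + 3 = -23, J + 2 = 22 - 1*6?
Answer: 9107/880 ≈ 10.349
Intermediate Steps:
s = 6 (s = 6 - (-4*0)*(-2) = 6 - 0*(-2) = 6 - 1*0 = 6 + 0 = 6)
J = 14 (J = -2 + (22 - 1*6) = -2 + (22 - 6) = -2 + 16 = 14)
B = -26 (B = -3 - 23 = -26)
g(n) = -520 + 20*n (g(n) = (-26 + n)*(6 + 14) = (-26 + n)*20 = -520 + 20*n)
9107/g(70) = 9107/(-520 + 20*70) = 9107/(-520 + 1400) = 9107/880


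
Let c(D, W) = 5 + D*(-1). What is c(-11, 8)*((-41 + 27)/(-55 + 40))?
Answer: 224/15 ≈ 14.933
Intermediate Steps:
c(D, W) = 5 - D
c(-11, 8)*((-41 + 27)/(-55 + 40)) = (5 - 1*(-11))*((-41 + 27)/(-55 + 40)) = (5 + 11)*(-14/(-15)) = 16*(-14*(-1/15)) = 16*(14/15) = 224/15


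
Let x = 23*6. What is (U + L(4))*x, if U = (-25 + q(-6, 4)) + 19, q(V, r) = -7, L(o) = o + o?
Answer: -690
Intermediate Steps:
L(o) = 2*o
x = 138
U = -13 (U = (-25 - 7) + 19 = -32 + 19 = -13)
(U + L(4))*x = (-13 + 2*4)*138 = (-13 + 8)*138 = -5*138 = -690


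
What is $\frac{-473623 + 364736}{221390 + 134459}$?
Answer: $- \frac{108887}{355849} \approx -0.30599$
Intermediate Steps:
$\frac{-473623 + 364736}{221390 + 134459} = - \frac{108887}{355849}$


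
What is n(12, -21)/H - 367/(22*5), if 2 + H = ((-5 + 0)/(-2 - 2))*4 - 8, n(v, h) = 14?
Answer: -135/22 ≈ -6.1364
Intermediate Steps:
H = -5 (H = -2 + (((-5 + 0)/(-2 - 2))*4 - 8) = -2 + (-5/(-4)*4 - 8) = -2 + (-5*(-1/4)*4 - 8) = -2 + ((5/4)*4 - 8) = -2 + (5 - 8) = -2 - 3 = -5)
n(12, -21)/H - 367/(22*5) = 14/(-5) - 367/(22*5) = 14*(-1/5) - 367/110 = -14/5 - 367*1/110 = -14/5 - 367/110 = -135/22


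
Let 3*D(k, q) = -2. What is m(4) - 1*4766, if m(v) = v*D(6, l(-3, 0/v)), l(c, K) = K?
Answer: -14306/3 ≈ -4768.7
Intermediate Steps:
D(k, q) = -2/3 (D(k, q) = (1/3)*(-2) = -2/3)
m(v) = -2*v/3 (m(v) = v*(-2/3) = -2*v/3)
m(4) - 1*4766 = -2/3*4 - 1*4766 = -8/3 - 4766 = -14306/3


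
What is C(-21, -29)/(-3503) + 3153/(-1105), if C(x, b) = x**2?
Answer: -11532264/3870815 ≈ -2.9793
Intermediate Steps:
C(-21, -29)/(-3503) + 3153/(-1105) = (-21)**2/(-3503) + 3153/(-1105) = 441*(-1/3503) + 3153*(-1/1105) = -441/3503 - 3153/1105 = -11532264/3870815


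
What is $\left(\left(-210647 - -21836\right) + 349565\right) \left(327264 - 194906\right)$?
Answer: $21277077932$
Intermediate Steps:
$\left(\left(-210647 - -21836\right) + 349565\right) \left(327264 - 194906\right) = \left(\left(-210647 + 21836\right) + 349565\right) 132358 = \left(-188811 + 349565\right) 132358 = 160754 \cdot 132358 = 21277077932$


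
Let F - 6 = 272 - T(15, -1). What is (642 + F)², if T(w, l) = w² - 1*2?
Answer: 485809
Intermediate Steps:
T(w, l) = -2 + w² (T(w, l) = w² - 2 = -2 + w²)
F = 55 (F = 6 + (272 - (-2 + 15²)) = 6 + (272 - (-2 + 225)) = 6 + (272 - 1*223) = 6 + (272 - 223) = 6 + 49 = 55)
(642 + F)² = (642 + 55)² = 697² = 485809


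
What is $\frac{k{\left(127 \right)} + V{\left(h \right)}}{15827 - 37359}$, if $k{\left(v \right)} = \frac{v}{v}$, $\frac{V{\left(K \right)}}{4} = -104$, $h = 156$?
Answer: $\frac{415}{21532} \approx 0.019274$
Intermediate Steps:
$V{\left(K \right)} = -416$ ($V{\left(K \right)} = 4 \left(-104\right) = -416$)
$k{\left(v \right)} = 1$
$\frac{k{\left(127 \right)} + V{\left(h \right)}}{15827 - 37359} = \frac{1 - 416}{15827 - 37359} = - \frac{415}{-21532} = \left(-415\right) \left(- \frac{1}{21532}\right) = \frac{415}{21532}$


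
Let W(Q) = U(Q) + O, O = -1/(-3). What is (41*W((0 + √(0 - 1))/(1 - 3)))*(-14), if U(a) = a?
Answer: -574/3 + 287*I ≈ -191.33 + 287.0*I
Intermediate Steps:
O = ⅓ (O = -1*(-⅓) = ⅓ ≈ 0.33333)
W(Q) = ⅓ + Q (W(Q) = Q + ⅓ = ⅓ + Q)
(41*W((0 + √(0 - 1))/(1 - 3)))*(-14) = (41*(⅓ + (0 + √(0 - 1))/(1 - 3)))*(-14) = (41*(⅓ + (0 + √(-1))/(-2)))*(-14) = (41*(⅓ + (0 + I)*(-½)))*(-14) = (41*(⅓ + I*(-½)))*(-14) = (41*(⅓ - I/2))*(-14) = (41/3 - 41*I/2)*(-14) = -574/3 + 287*I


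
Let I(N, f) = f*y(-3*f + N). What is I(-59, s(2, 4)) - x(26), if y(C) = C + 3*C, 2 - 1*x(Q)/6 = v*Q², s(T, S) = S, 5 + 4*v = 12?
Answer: 5950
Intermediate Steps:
v = 7/4 (v = -5/4 + (¼)*12 = -5/4 + 3 = 7/4 ≈ 1.7500)
x(Q) = 12 - 21*Q²/2
y(C) = 4*C
I(N, f) = f*(-12*f + 4*N) (I(N, f) = f*(4*(-3*f + N)) = f*(4*(N - 3*f)) = f*(-12*f + 4*N))
I(-59, s(2, 4)) - x(26) = 4*4*(-59 - 3*4) - (12 - 21/2*26²) = 4*4*(-59 - 12) - (12 - 21/2*676) = 4*4*(-71) - (12 - 7098) = -1136 - 1*(-7086) = -1136 + 7086 = 5950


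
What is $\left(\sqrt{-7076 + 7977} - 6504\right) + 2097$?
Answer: $-4407 + \sqrt{901} \approx -4377.0$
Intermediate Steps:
$\left(\sqrt{-7076 + 7977} - 6504\right) + 2097 = \left(\sqrt{901} - 6504\right) + 2097 = \left(-6504 + \sqrt{901}\right) + 2097 = -4407 + \sqrt{901}$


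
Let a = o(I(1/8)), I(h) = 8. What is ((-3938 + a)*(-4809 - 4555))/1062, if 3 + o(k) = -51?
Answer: 18690544/531 ≈ 35199.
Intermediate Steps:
o(k) = -54 (o(k) = -3 - 51 = -54)
a = -54
((-3938 + a)*(-4809 - 4555))/1062 = ((-3938 - 54)*(-4809 - 4555))/1062 = -3992*(-9364)*(1/1062) = 37381088*(1/1062) = 18690544/531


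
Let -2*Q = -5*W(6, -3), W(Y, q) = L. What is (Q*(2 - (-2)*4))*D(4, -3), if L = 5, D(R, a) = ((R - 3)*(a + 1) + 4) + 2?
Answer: 500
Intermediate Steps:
D(R, a) = 6 + (1 + a)*(-3 + R) (D(R, a) = ((-3 + R)*(1 + a) + 4) + 2 = ((1 + a)*(-3 + R) + 4) + 2 = (4 + (1 + a)*(-3 + R)) + 2 = 6 + (1 + a)*(-3 + R))
W(Y, q) = 5
Q = 25/2 (Q = -(-5)*5/2 = -½*(-25) = 25/2 ≈ 12.500)
(Q*(2 - (-2)*4))*D(4, -3) = (25*(2 - (-2)*4)/2)*(3 + 4 - 3*(-3) + 4*(-3)) = (25*(2 - 1*(-8))/2)*(3 + 4 + 9 - 12) = (25*(2 + 8)/2)*4 = ((25/2)*10)*4 = 125*4 = 500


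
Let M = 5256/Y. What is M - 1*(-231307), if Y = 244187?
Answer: 56482167665/244187 ≈ 2.3131e+5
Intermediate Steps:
M = 5256/244187 ≈ 0.021524
M - 1*(-231307) = 5256/244187 - 1*(-231307) = 5256/244187 + 231307 = 56482167665/244187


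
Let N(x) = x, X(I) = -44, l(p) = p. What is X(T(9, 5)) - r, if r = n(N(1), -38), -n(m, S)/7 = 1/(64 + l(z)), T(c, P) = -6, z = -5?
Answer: -2589/59 ≈ -43.881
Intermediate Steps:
n(m, S) = -7/59 (n(m, S) = -7/(64 - 5) = -7/59)
r = -7/59 ≈ -0.11864
X(T(9, 5)) - r = -44 - 1*(-7/59) = -44 + 7/59 = -2589/59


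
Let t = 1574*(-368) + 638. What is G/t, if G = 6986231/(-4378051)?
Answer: 6986231/2533114040294 ≈ 2.7580e-6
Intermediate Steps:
G = -6986231/4378051 (G = 6986231*(-1/4378051) = -6986231/4378051 ≈ -1.5957)
t = -578594 (t = -579232 + 638 = -578594)
G/t = -6986231/4378051/(-578594) = -6986231/4378051*(-1/578594) = 6986231/2533114040294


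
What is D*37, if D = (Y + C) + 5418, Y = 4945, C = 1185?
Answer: 427276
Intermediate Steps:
D = 11548 (D = (4945 + 1185) + 5418 = 6130 + 5418 = 11548)
D*37 = 11548*37 = 427276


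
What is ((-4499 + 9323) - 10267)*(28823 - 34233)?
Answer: 29446630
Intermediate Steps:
((-4499 + 9323) - 10267)*(28823 - 34233) = (4824 - 10267)*(-5410) = -5443*(-5410) = 29446630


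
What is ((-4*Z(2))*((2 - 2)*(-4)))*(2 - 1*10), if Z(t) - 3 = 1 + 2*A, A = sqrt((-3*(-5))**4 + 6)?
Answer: 0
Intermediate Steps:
A = sqrt(50631) (A = sqrt(15**4 + 6) = sqrt(50625 + 6) = sqrt(50631) ≈ 225.01)
Z(t) = 4 + 2*sqrt(50631) (Z(t) = 3 + (1 + 2*sqrt(50631)) = 4 + 2*sqrt(50631))
((-4*Z(2))*((2 - 2)*(-4)))*(2 - 1*10) = ((-4*(4 + 2*sqrt(50631)))*((2 - 2)*(-4)))*(2 - 1*10) = ((-16 - 8*sqrt(50631))*(0*(-4)))*(2 - 10) = ((-16 - 8*sqrt(50631))*0)*(-8) = 0*(-8) = 0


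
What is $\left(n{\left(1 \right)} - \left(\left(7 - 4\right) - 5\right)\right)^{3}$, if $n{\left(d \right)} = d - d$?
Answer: $8$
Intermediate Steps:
$n{\left(d \right)} = 0$
$\left(n{\left(1 \right)} - \left(\left(7 - 4\right) - 5\right)\right)^{3} = \left(0 - \left(\left(7 - 4\right) - 5\right)\right)^{3} = \left(0 - \left(3 - 5\right)\right)^{3} = \left(0 - -2\right)^{3} = \left(0 + 2\right)^{3} = 2^{3} = 8$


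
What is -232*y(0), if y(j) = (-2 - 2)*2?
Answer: 1856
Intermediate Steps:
y(j) = -8 (y(j) = -4*2 = -8)
-232*y(0) = -232*(-8) = 1856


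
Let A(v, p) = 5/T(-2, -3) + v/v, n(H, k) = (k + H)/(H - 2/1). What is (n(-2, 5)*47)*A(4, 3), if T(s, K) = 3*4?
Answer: -799/16 ≈ -49.938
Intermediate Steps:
T(s, K) = 12
n(H, k) = (H + k)/(-2 + H) (n(H, k) = (H + k)/(H - 2*1) = (H + k)/(H - 2) = (H + k)/(-2 + H))
A(v, p) = 17/12 (A(v, p) = 5/12 + v/v = 5*(1/12) + 1 = 5/12 + 1 = 17/12)
(n(-2, 5)*47)*A(4, 3) = (((-2 + 5)/(-2 - 2))*47)*(17/12) = ((3/(-4))*47)*(17/12) = (-¼*3*47)*(17/12) = -¾*47*(17/12) = -141/4*17/12 = -799/16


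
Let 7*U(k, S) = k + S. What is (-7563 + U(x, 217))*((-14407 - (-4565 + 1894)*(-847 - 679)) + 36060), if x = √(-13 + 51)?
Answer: 30536934876 - 4054293*√38/7 ≈ 3.0533e+10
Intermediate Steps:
x = √38 ≈ 6.1644
U(k, S) = S/7 + k/7 (U(k, S) = (k + S)/7 = (S + k)/7 = S/7 + k/7)
(-7563 + U(x, 217))*((-14407 - (-4565 + 1894)*(-847 - 679)) + 36060) = (-7563 + ((⅐)*217 + √38/7))*((-14407 - (-4565 + 1894)*(-847 - 679)) + 36060) = (-7563 + (31 + √38/7))*((-14407 - (-2671)*(-1526)) + 36060) = (-7532 + √38/7)*((-14407 - 1*4075946) + 36060) = (-7532 + √38/7)*((-14407 - 4075946) + 36060) = (-7532 + √38/7)*(-4090353 + 36060) = (-7532 + √38/7)*(-4054293) = 30536934876 - 4054293*√38/7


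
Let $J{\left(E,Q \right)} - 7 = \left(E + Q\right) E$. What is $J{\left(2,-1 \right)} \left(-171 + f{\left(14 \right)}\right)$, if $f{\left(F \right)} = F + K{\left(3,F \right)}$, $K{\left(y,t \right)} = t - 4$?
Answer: $-1323$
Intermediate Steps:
$K{\left(y,t \right)} = -4 + t$
$J{\left(E,Q \right)} = 7 + E \left(E + Q\right)$ ($J{\left(E,Q \right)} = 7 + \left(E + Q\right) E = 7 + E \left(E + Q\right)$)
$f{\left(F \right)} = -4 + 2 F$ ($f{\left(F \right)} = F + \left(-4 + F\right) = -4 + 2 F$)
$J{\left(2,-1 \right)} \left(-171 + f{\left(14 \right)}\right) = \left(7 + 2^{2} + 2 \left(-1\right)\right) \left(-171 + \left(-4 + 2 \cdot 14\right)\right) = \left(7 + 4 - 2\right) \left(-171 + \left(-4 + 28\right)\right) = 9 \left(-171 + 24\right) = 9 \left(-147\right) = -1323$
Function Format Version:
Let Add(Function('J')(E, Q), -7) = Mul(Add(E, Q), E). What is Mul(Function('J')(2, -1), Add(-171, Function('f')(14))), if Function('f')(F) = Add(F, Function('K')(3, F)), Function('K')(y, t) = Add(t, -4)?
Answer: -1323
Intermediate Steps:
Function('K')(y, t) = Add(-4, t)
Function('J')(E, Q) = Add(7, Mul(E, Add(E, Q))) (Function('J')(E, Q) = Add(7, Mul(Add(E, Q), E)) = Add(7, Mul(E, Add(E, Q))))
Function('f')(F) = Add(-4, Mul(2, F)) (Function('f')(F) = Add(F, Add(-4, F)) = Add(-4, Mul(2, F)))
Mul(Function('J')(2, -1), Add(-171, Function('f')(14))) = Mul(Add(7, Pow(2, 2), Mul(2, -1)), Add(-171, Add(-4, Mul(2, 14)))) = Mul(Add(7, 4, -2), Add(-171, Add(-4, 28))) = Mul(9, Add(-171, 24)) = Mul(9, -147) = -1323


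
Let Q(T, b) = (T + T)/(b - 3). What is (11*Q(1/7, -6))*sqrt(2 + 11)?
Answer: -22*sqrt(13)/63 ≈ -1.2591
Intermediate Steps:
Q(T, b) = 2*T/(-3 + b) (Q(T, b) = (2*T)/(-3 + b) = 2*T/(-3 + b))
(11*Q(1/7, -6))*sqrt(2 + 11) = (11*(2/(7*(-3 - 6))))*sqrt(2 + 11) = (11*(2*(1/7)/(-9)))*sqrt(13) = (11*(2*(1/7)*(-1/9)))*sqrt(13) = (11*(-2/63))*sqrt(13) = -22*sqrt(13)/63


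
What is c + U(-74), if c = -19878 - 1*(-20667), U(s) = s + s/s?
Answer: 716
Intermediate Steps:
U(s) = 1 + s (U(s) = s + 1 = 1 + s)
c = 789 (c = -19878 + 20667 = 789)
c + U(-74) = 789 + (1 - 74) = 789 - 73 = 716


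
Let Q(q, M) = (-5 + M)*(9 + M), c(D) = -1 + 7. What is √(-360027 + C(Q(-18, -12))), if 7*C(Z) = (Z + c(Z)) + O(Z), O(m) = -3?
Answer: 3*I*√1960105/7 ≈ 600.02*I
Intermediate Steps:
c(D) = 6
C(Z) = 3/7 + Z/7 (C(Z) = ((Z + 6) - 3)/7 = ((6 + Z) - 3)/7 = (3 + Z)/7 = 3/7 + Z/7)
√(-360027 + C(Q(-18, -12))) = √(-360027 + (3/7 + (-45 + (-12)² + 4*(-12))/7)) = √(-360027 + (3/7 + (-45 + 144 - 48)/7)) = √(-360027 + (3/7 + (⅐)*51)) = √(-360027 + (3/7 + 51/7)) = √(-360027 + 54/7) = √(-2520135/7) = 3*I*√1960105/7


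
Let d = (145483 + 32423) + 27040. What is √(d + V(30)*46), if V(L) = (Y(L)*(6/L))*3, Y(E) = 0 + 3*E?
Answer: √207430 ≈ 455.44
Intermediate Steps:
Y(E) = 3*E
V(L) = 54 (V(L) = ((3*L)*(6/L))*3 = 18*3 = 54)
d = 204946 (d = 177906 + 27040 = 204946)
√(d + V(30)*46) = √(204946 + 54*46) = √(204946 + 2484) = √207430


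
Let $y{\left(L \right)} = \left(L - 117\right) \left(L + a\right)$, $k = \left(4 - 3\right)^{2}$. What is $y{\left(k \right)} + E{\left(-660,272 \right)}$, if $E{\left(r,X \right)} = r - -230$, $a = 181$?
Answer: $-21542$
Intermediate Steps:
$E{\left(r,X \right)} = 230 + r$ ($E{\left(r,X \right)} = r + 230 = 230 + r$)
$k = 1$ ($k = 1^{2} = 1$)
$y{\left(L \right)} = \left(-117 + L\right) \left(181 + L\right)$ ($y{\left(L \right)} = \left(L - 117\right) \left(L + 181\right) = \left(-117 + L\right) \left(181 + L\right)$)
$y{\left(k \right)} + E{\left(-660,272 \right)} = \left(-21177 + 1^{2} + 64 \cdot 1\right) + \left(230 - 660\right) = \left(-21177 + 1 + 64\right) - 430 = -21112 - 430 = -21542$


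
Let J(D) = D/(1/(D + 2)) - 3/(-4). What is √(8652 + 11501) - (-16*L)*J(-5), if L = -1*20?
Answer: -5040 + √20153 ≈ -4898.0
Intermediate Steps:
J(D) = ¾ + D*(2 + D) (J(D) = D/(1/(2 + D)) - 3*(-¼) = D*(2 + D) + ¾ = ¾ + D*(2 + D))
L = -20
√(8652 + 11501) - (-16*L)*J(-5) = √(8652 + 11501) - (-16*(-20))*(¾ + (-5)² + 2*(-5)) = √20153 - 320*(¾ + 25 - 10) = √20153 - 320*63/4 = √20153 - 1*5040 = √20153 - 5040 = -5040 + √20153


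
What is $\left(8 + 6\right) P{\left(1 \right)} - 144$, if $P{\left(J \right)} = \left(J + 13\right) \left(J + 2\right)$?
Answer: $444$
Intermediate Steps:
$P{\left(J \right)} = \left(2 + J\right) \left(13 + J\right)$ ($P{\left(J \right)} = \left(13 + J\right) \left(2 + J\right) = \left(2 + J\right) \left(13 + J\right)$)
$\left(8 + 6\right) P{\left(1 \right)} - 144 = \left(8 + 6\right) \left(26 + 1^{2} + 15 \cdot 1\right) - 144 = 14 \left(26 + 1 + 15\right) - 144 = 14 \cdot 42 - 144 = 588 - 144 = 444$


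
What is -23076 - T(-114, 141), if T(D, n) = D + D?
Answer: -22848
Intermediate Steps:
T(D, n) = 2*D
-23076 - T(-114, 141) = -23076 - 2*(-114) = -23076 - 1*(-228) = -23076 + 228 = -22848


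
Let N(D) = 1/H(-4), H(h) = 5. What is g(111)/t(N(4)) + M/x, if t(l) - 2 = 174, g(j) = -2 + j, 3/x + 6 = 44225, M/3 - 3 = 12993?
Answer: 101141941933/176 ≈ 5.7467e+8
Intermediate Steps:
M = 38988 (M = 9 + 3*12993 = 9 + 38979 = 38988)
x = 3/44219 (x = 3/(-6 + 44225) = 3/44219 ≈ 6.7844e-5)
N(D) = ⅕ (N(D) = 1/5 = ⅕)
t(l) = 176 (t(l) = 2 + 174 = 176)
g(111)/t(N(4)) + M/x = (-2 + 111)/176 + 38988/(3/44219) = 109*(1/176) + 38988*(44219/3) = 109/176 + 574670124 = 101141941933/176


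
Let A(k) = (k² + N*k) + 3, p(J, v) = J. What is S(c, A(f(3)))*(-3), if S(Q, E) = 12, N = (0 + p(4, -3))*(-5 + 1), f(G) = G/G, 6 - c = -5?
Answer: -36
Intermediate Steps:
c = 11 (c = 6 - 1*(-5) = 6 + 5 = 11)
f(G) = 1
N = -16 (N = (0 + 4)*(-5 + 1) = 4*(-4) = -16)
A(k) = 3 + k² - 16*k (A(k) = (k² - 16*k) + 3 = 3 + k² - 16*k)
S(c, A(f(3)))*(-3) = 12*(-3) = -36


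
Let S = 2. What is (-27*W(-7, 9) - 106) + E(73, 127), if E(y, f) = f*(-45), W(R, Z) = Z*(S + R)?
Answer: -4606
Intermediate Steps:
W(R, Z) = Z*(2 + R)
E(y, f) = -45*f
(-27*W(-7, 9) - 106) + E(73, 127) = (-243*(2 - 7) - 106) - 45*127 = (-243*(-5) - 106) - 5715 = (-27*(-45) - 106) - 5715 = (1215 - 106) - 5715 = 1109 - 5715 = -4606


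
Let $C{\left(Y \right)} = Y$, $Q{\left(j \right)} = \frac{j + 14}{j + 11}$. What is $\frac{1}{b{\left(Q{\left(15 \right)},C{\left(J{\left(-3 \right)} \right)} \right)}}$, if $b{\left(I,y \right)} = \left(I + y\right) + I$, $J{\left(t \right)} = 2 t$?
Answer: $- \frac{13}{49} \approx -0.26531$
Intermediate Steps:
$Q{\left(j \right)} = \frac{14 + j}{11 + j}$
$b{\left(I,y \right)} = y + 2 I$
$\frac{1}{b{\left(Q{\left(15 \right)},C{\left(J{\left(-3 \right)} \right)} \right)}} = \frac{1}{2 \left(-3\right) + 2 \frac{14 + 15}{11 + 15}} = \frac{1}{-6 + 2 \cdot \frac{1}{26} \cdot 29} = \frac{1}{-6 + 2 \cdot \frac{29}{26}} = \frac{1}{-6 + \frac{29}{13}} = \frac{1}{- \frac{49}{13}} = - \frac{13}{49}$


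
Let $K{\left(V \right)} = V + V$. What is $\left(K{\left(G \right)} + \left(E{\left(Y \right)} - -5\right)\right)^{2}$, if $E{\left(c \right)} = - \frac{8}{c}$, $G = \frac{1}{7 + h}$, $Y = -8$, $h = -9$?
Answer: $25$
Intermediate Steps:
$G = - \frac{1}{2}$ ($G = \frac{1}{7 - 9} = \frac{1}{-2} = - \frac{1}{2} \approx -0.5$)
$K{\left(V \right)} = 2 V$
$\left(K{\left(G \right)} + \left(E{\left(Y \right)} - -5\right)\right)^{2} = \left(2 \left(- \frac{1}{2}\right) - \left(-5 + \frac{8}{-8}\right)\right)^{2} = \left(-1 + \left(\left(-8\right) \left(- \frac{1}{8}\right) + 5\right)\right)^{2} = \left(-1 + \left(1 + 5\right)\right)^{2} = \left(-1 + 6\right)^{2} = 5^{2} = 25$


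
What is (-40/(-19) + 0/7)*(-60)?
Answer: -2400/19 ≈ -126.32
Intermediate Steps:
(-40/(-19) + 0/7)*(-60) = (-40*(-1/19) + 0*(⅐))*(-60) = (40/19 + 0)*(-60) = (40/19)*(-60) = -2400/19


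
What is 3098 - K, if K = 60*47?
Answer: 278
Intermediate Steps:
K = 2820
3098 - K = 3098 - 1*2820 = 3098 - 2820 = 278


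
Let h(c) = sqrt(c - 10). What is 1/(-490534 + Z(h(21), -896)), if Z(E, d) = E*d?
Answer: -22297/10937035190 + 224*sqrt(11)/60153693545 ≈ -2.0263e-6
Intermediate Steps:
h(c) = sqrt(-10 + c)
1/(-490534 + Z(h(21), -896)) = 1/(-490534 + sqrt(-10 + 21)*(-896)) = 1/(-490534 + sqrt(11)*(-896)) = 1/(-490534 - 896*sqrt(11))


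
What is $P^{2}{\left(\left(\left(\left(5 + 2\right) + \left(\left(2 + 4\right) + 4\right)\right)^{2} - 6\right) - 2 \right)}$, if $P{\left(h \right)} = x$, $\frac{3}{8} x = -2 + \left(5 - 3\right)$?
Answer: $0$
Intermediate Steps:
$x = 0$ ($x = \frac{8 \left(-2 + \left(5 - 3\right)\right)}{3} = \frac{8 \left(-2 + 2\right)}{3} = \frac{8}{3} \cdot 0 = 0$)
$P{\left(h \right)} = 0$
$P^{2}{\left(\left(\left(\left(5 + 2\right) + \left(\left(2 + 4\right) + 4\right)\right)^{2} - 6\right) - 2 \right)} = 0^{2} = 0$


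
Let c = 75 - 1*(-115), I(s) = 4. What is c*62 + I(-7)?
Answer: 11784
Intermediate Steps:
c = 190 (c = 75 + 115 = 190)
c*62 + I(-7) = 190*62 + 4 = 11780 + 4 = 11784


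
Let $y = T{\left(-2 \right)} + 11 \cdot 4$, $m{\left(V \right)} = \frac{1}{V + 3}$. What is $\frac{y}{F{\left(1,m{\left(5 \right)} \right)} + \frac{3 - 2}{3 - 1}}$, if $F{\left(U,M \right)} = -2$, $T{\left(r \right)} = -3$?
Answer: $- \frac{82}{3} \approx -27.333$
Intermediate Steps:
$m{\left(V \right)} = \frac{1}{3 + V}$
$y = 41$ ($y = -3 + 11 \cdot 4 = -3 + 44 = 41$)
$\frac{y}{F{\left(1,m{\left(5 \right)} \right)} + \frac{3 - 2}{3 - 1}} = \frac{1}{-2 + \frac{3 - 2}{3 - 1}} \cdot 41 = \frac{1}{-2 + 1 \cdot \frac{1}{2}} \cdot 41 = \frac{1}{-2 + \frac{1}{2}} \cdot 41 = \frac{1}{- \frac{3}{2}} \cdot 41 = \left(- \frac{2}{3}\right) 41 = - \frac{82}{3}$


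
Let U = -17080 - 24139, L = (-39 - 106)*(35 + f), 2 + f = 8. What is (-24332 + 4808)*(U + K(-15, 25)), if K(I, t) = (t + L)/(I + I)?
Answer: 800907020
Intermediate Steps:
f = 6 (f = -2 + 8 = 6)
L = -5945 (L = (-39 - 106)*(35 + 6) = -145*41 = -5945)
K(I, t) = (-5945 + t)/(2*I) (K(I, t) = (t - 5945)/(I + I) = (-5945 + t)/((2*I)) = (-5945 + t)*(1/(2*I)) = (-5945 + t)/(2*I))
U = -41219
(-24332 + 4808)*(U + K(-15, 25)) = (-24332 + 4808)*(-41219 + (½)*(-5945 + 25)/(-15)) = -19524*(-41219 + (½)*(-1/15)*(-5920)) = -19524*(-41219 + 592/3) = -19524*(-123065/3) = 800907020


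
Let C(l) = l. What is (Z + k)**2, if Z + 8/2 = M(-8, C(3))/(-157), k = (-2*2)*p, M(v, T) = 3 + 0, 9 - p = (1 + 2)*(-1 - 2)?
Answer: 142444225/24649 ≈ 5778.9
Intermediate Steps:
p = 18 (p = 9 - (1 + 2)*(-1 - 2) = 9 - 3*(-3) = 9 - 1*(-9) = 9 + 9 = 18)
M(v, T) = 3
k = -72 (k = -2*2*18 = -4*18 = -72)
Z = -631/157 (Z = -4 + 3/(-157) = -4 + 3*(-1/157) = -4 - 3/157 = -631/157 ≈ -4.0191)
(Z + k)**2 = (-631/157 - 72)**2 = (-11935/157)**2 = 142444225/24649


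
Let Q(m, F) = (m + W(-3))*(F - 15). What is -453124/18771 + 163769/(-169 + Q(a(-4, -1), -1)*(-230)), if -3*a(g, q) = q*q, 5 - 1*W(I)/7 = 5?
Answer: -11119553885/78594177 ≈ -141.48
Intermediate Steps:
W(I) = 0 (W(I) = 35 - 7*5 = 35 - 35 = 0)
a(g, q) = -q**2/3 (a(g, q) = -q*q/3 = -q**2/3)
Q(m, F) = m*(-15 + F) (Q(m, F) = (m + 0)*(F - 15) = m*(-15 + F))
-453124/18771 + 163769/(-169 + Q(a(-4, -1), -1)*(-230)) = -453124/18771 + 163769/(-169 + ((-1/3*(-1)**2)*(-15 - 1))*(-230)) = -453124*1/18771 + 163769/(-169 + (-1/3*1*(-16))*(-230)) = -453124/18771 + 163769/(-169 - 1/3*(-16)*(-230)) = -453124/18771 + 163769/(-169 + (16/3)*(-230)) = -453124/18771 + 163769/(-169 - 3680/3) = -453124/18771 + 163769/(-4187/3) = -453124/18771 + 163769*(-3/4187) = -453124/18771 - 491307/4187 = -11119553885/78594177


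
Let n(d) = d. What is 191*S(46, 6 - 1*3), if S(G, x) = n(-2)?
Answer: -382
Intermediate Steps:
S(G, x) = -2
191*S(46, 6 - 1*3) = 191*(-2) = -382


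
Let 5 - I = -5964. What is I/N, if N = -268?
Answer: -5969/268 ≈ -22.272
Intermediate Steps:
I = 5969 (I = 5 - 1*(-5964) = 5 + 5964 = 5969)
I/N = 5969/(-268) = 5969*(-1/268) = -5969/268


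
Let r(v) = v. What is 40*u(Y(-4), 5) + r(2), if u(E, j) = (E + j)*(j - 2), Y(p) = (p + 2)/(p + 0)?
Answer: 662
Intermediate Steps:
Y(p) = (2 + p)/p
u(E, j) = (-2 + j)*(E + j) (u(E, j) = (E + j)*(-2 + j) = (-2 + j)*(E + j))
40*u(Y(-4), 5) + r(2) = 40*(5² - 2*(2 - 4)/(-4) - 2*5 + ((2 - 4)/(-4))*5) + 2 = 40*(25 - (-1)*(-2)/2 - 10 - ¼*(-2)*5) + 2 = 40*(25 - 2*½ - 10 + (½)*5) + 2 = 40*(25 - 1 - 10 + 5/2) + 2 = 40*(33/2) + 2 = 660 + 2 = 662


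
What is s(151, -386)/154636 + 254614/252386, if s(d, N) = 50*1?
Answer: 9846277451/9756990374 ≈ 1.0092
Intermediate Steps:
s(d, N) = 50
s(151, -386)/154636 + 254614/252386 = 50/154636 + 254614/252386 = 50*(1/154636) + 254614*(1/252386) = 25/77318 + 127307/126193 = 9846277451/9756990374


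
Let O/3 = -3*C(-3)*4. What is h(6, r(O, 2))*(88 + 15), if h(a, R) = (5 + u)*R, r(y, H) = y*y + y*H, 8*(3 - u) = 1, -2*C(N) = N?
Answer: 2277639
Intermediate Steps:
C(N) = -N/2
O = -54 (O = 3*(-(-3)*(-3)/2*4) = 3*(-3*3/2*4) = 3*(-9/2*4) = 3*(-18) = -54)
u = 23/8 (u = 3 - 1/8*1 = 3 - 1/8 = 23/8 ≈ 2.8750)
r(y, H) = y**2 + H*y
h(a, R) = 63*R/8 (h(a, R) = (5 + 23/8)*R = 63*R/8)
h(6, r(O, 2))*(88 + 15) = (63*(-54*(2 - 54))/8)*(88 + 15) = (63*(-54*(-52))/8)*103 = ((63/8)*2808)*103 = 22113*103 = 2277639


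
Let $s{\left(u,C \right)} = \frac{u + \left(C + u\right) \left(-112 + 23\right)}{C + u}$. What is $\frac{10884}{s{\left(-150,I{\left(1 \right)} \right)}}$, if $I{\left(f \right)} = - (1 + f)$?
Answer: $- \frac{827184}{6689} \approx -123.66$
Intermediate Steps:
$I{\left(f \right)} = -1 - f$
$s{\left(u,C \right)} = \frac{- 89 C - 88 u}{C + u}$ ($s{\left(u,C \right)} = \frac{u + \left(C + u\right) \left(-89\right)}{C + u} = \frac{u - \left(89 C + 89 u\right)}{C + u} = \frac{- 89 C - 88 u}{C + u}$)
$\frac{10884}{s{\left(-150,I{\left(1 \right)} \right)}} = \frac{10884}{\frac{1}{\left(-1 - 1\right) - 150} \left(- 89 \left(-1 - 1\right) - -13200\right)} = \frac{10884}{\frac{1}{\left(-1 - 1\right) - 150} \left(- 89 \left(-1 - 1\right) + 13200\right)} = \frac{10884}{\frac{1}{-2 - 150} \left(\left(-89\right) \left(-2\right) + 13200\right)} = \frac{10884}{\frac{1}{-152} \left(178 + 13200\right)} = \frac{10884}{\left(- \frac{1}{152}\right) 13378} = \frac{10884}{- \frac{6689}{76}} = 10884 \left(- \frac{76}{6689}\right) = - \frac{827184}{6689}$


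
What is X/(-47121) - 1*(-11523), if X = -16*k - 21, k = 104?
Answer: 542976968/47121 ≈ 11523.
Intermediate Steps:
X = -1685 (X = -16*104 - 21 = -1664 - 21 = -1685)
X/(-47121) - 1*(-11523) = -1685/(-47121) - 1*(-11523) = -1685*(-1/47121) + 11523 = 1685/47121 + 11523 = 542976968/47121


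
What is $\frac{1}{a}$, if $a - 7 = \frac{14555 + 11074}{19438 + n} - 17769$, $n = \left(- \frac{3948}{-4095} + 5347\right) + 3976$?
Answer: $- \frac{5608583}{99614653591} \approx -5.6303 \cdot 10^{-5}$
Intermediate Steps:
$n = \frac{1818173}{195}$ ($n = \left(\left(-3948\right) \left(- \frac{1}{4095}\right) + 5347\right) + 3976 = \left(\frac{188}{195} + 5347\right) + 3976 = \frac{1042853}{195} + 3976 = \frac{1818173}{195} \approx 9324.0$)
$a = - \frac{99614653591}{5608583}$ ($a = 7 - \left(17769 - \frac{14555 + 11074}{19438 + \frac{1818173}{195}}\right) = 7 - \left(17769 - \frac{25629}{\frac{5608583}{195}}\right) = 7 + \left(25629 \cdot \frac{195}{5608583} - 17769\right) = 7 + \left(\frac{4997655}{5608583} - 17769\right) = 7 - \frac{99653913672}{5608583} = - \frac{99614653591}{5608583} \approx -17761.0$)
$\frac{1}{a} = \frac{1}{- \frac{99614653591}{5608583}} = - \frac{5608583}{99614653591}$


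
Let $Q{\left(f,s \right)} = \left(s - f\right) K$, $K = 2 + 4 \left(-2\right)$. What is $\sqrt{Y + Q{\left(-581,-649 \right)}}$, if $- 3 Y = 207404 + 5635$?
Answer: $3 i \sqrt{7845} \approx 265.72 i$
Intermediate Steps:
$Y = -71013$ ($Y = - \frac{207404 + 5635}{3} = \left(- \frac{1}{3}\right) 213039 = -71013$)
$K = -6$ ($K = 2 - 8 = -6$)
$Q{\left(f,s \right)} = - 6 s + 6 f$ ($Q{\left(f,s \right)} = \left(s - f\right) \left(-6\right) = - 6 s + 6 f$)
$\sqrt{Y + Q{\left(-581,-649 \right)}} = \sqrt{-71013 + \left(\left(-6\right) \left(-649\right) + 6 \left(-581\right)\right)} = \sqrt{-71013 + \left(3894 - 3486\right)} = \sqrt{-71013 + 408} = \sqrt{-70605} = 3 i \sqrt{7845}$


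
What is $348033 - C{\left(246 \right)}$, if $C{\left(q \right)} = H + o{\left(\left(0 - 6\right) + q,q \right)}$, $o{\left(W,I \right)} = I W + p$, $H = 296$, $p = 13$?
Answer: $288684$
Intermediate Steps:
$o{\left(W,I \right)} = 13 + I W$ ($o{\left(W,I \right)} = I W + 13 = 13 + I W$)
$C{\left(q \right)} = 309 + q \left(-6 + q\right)$ ($C{\left(q \right)} = 296 + \left(13 + q \left(\left(0 - 6\right) + q\right)\right) = 296 + \left(13 + q \left(-6 + q\right)\right) = 309 + q \left(-6 + q\right)$)
$348033 - C{\left(246 \right)} = 348033 - \left(309 + 246 \left(-6 + 246\right)\right) = 348033 - \left(309 + 246 \cdot 240\right) = 348033 - \left(309 + 59040\right) = 348033 - 59349 = 288684$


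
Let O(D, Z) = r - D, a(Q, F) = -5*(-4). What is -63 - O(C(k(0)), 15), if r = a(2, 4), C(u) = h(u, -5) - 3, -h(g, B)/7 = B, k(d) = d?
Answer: -51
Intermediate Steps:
h(g, B) = -7*B
C(u) = 32 (C(u) = -7*(-5) - 3 = 35 - 3 = 32)
a(Q, F) = 20
r = 20
O(D, Z) = 20 - D
-63 - O(C(k(0)), 15) = -63 - (20 - 1*32) = -63 - (20 - 32) = -63 - 1*(-12) = -63 + 12 = -51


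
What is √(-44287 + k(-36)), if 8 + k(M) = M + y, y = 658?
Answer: I*√43673 ≈ 208.98*I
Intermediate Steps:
k(M) = 650 + M (k(M) = -8 + (M + 658) = -8 + (658 + M) = 650 + M)
√(-44287 + k(-36)) = √(-44287 + (650 - 36)) = √(-44287 + 614) = √(-43673) = I*√43673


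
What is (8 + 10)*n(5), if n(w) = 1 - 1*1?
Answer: 0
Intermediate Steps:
n(w) = 0 (n(w) = 1 - 1 = 0)
(8 + 10)*n(5) = (8 + 10)*0 = 18*0 = 0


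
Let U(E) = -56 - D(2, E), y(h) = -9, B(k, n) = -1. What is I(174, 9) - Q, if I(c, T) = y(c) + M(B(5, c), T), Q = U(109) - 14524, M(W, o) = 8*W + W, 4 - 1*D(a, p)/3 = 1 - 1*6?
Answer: 14589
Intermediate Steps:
D(a, p) = 27 (D(a, p) = 12 - 3*(1 - 1*6) = 12 - 3*(1 - 6) = 12 - 3*(-5) = 12 + 15 = 27)
U(E) = -83 (U(E) = -56 - 1*27 = -56 - 27 = -83)
M(W, o) = 9*W
Q = -14607 (Q = -83 - 14524 = -14607)
I(c, T) = -18 (I(c, T) = -9 + 9*(-1) = -9 - 9 = -18)
I(174, 9) - Q = -18 - 1*(-14607) = -18 + 14607 = 14589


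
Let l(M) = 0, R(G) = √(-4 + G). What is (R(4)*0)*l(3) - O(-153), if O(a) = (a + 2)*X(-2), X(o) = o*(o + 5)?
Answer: -906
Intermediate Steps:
X(o) = o*(5 + o)
O(a) = -12 - 6*a (O(a) = (a + 2)*(-2*(5 - 2)) = (2 + a)*(-2*3) = (2 + a)*(-6) = -12 - 6*a)
(R(4)*0)*l(3) - O(-153) = (√(-4 + 4)*0)*0 - (-12 - 6*(-153)) = (√0*0)*0 - (-12 + 918) = (0*0)*0 - 1*906 = 0*0 - 906 = 0 - 906 = -906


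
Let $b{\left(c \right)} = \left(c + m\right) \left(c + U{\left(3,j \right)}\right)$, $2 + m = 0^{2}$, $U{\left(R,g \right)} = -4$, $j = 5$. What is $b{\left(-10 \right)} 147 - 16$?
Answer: $24680$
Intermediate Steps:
$m = -2$ ($m = -2 + 0^{2} = -2 + 0 = -2$)
$b{\left(c \right)} = \left(-4 + c\right) \left(-2 + c\right)$ ($b{\left(c \right)} = \left(c - 2\right) \left(c - 4\right) = \left(-2 + c\right) \left(-4 + c\right) = \left(-4 + c\right) \left(-2 + c\right)$)
$b{\left(-10 \right)} 147 - 16 = \left(8 + \left(-10\right)^{2} - -60\right) 147 - 16 = \left(8 + 100 + 60\right) 147 - 16 = 168 \cdot 147 - 16 = 24696 - 16 = 24680$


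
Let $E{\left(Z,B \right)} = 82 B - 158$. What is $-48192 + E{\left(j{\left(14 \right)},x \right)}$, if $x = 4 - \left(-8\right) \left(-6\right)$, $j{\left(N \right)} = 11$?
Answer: $-51958$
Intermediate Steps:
$x = -44$ ($x = 4 - 48 = -44$)
$E{\left(Z,B \right)} = -158 + 82 B$
$-48192 + E{\left(j{\left(14 \right)},x \right)} = -48192 + \left(-158 + 82 \left(-44\right)\right) = -48192 - 3766 = -51958$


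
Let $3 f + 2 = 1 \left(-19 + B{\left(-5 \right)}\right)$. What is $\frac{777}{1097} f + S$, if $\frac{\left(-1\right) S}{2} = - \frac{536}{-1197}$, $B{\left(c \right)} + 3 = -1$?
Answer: $- \frac{8926559}{1313109} \approx -6.798$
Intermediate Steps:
$B{\left(c \right)} = -4$ ($B{\left(c \right)} = -3 - 1 = -4$)
$f = - \frac{25}{3}$ ($f = - \frac{2}{3} + \frac{1 \left(-19 - 4\right)}{3} = - \frac{2}{3} + \frac{1 \left(-23\right)}{3} = - \frac{2}{3} + \frac{1}{3} \left(-23\right) = - \frac{2}{3} - \frac{23}{3} = - \frac{25}{3} \approx -8.3333$)
$S = - \frac{1072}{1197}$ ($S = - 2 \left(- \frac{536}{-1197}\right) = - 2 \left(\left(-536\right) \left(- \frac{1}{1197}\right)\right) = \left(-2\right) \frac{536}{1197} = - \frac{1072}{1197} \approx -0.89557$)
$\frac{777}{1097} f + S = \frac{777}{1097} \left(- \frac{25}{3}\right) - \frac{1072}{1197} = - \frac{6475}{1097} - \frac{1072}{1197} = - \frac{8926559}{1313109}$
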